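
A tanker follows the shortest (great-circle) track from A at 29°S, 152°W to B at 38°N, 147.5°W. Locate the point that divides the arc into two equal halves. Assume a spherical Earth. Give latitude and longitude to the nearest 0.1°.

The haversine formula gives a central angle δ ≈ 1.172 rad (67.1°) between the endpoints.
Interpolate at f = 1/2 with slerp weights a = sin((1−f)δ)/sin δ ≈ 0.600, b = sin(fδ)/sin δ ≈ 0.600.
p = a·p₁ + b·p₂ ≈ (-0.862, -0.500, 0.079); φ = arcsin(p_z) ≈ 4.50°, λ = atan2(p_y, p_x) ≈ -149.87°.

≈ 4.5°N, 149.9°W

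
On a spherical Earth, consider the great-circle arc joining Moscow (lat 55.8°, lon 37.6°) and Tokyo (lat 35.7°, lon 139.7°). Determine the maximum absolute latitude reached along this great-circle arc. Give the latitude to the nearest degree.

≈ 61°

The great circle lies in the plane with unit normal n̂ = (p₁ × p₂)/|p₁ × p₂|.
Here n̂_z ≈ +0.484; the vertex latitude is φ_max = arccos|n̂_z| ≈ 61.1°.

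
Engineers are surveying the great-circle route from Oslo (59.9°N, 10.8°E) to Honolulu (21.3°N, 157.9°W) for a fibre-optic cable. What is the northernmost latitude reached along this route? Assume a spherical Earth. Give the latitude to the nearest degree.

≈ 85°N

The great circle lies in the plane with unit normal n̂ = (p₁ × p₂)/|p₁ × p₂|.
Here n̂_z ≈ -0.093; the vertex latitude is φ_max = arccos|n̂_z| ≈ 84.7°.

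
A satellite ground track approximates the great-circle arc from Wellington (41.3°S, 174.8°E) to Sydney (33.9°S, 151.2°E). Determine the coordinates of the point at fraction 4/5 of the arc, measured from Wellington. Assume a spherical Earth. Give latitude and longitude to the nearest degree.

≈ 36°S, 156°E

From cos δ = sin φ₁ sin φ₂ + cos φ₁ cos φ₂ cos Δλ, the central angle is δ ≈ 0.350 rad (20.0°).
Interpolate at f = 4/5 with slerp weights a = sin((1−f)δ)/sin δ ≈ 0.204, b = sin(fδ)/sin δ ≈ 0.806.
p = a·p₁ + b·p₂ ≈ (-0.739, 0.336, -0.584); φ = arcsin(p_z) ≈ -35.74°, λ = atan2(p_y, p_x) ≈ 155.53°.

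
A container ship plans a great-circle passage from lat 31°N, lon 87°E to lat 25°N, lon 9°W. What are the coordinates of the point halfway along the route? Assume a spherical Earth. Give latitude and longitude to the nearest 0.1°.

≈ lat 38.5°N, lon 37.2°E

Write both endpoints as unit vectors p₁, p₂ with components (cos φ cos λ, cos φ sin λ, sin φ).
The central angle between the endpoints is δ = arccos(p₁·p₂) ≈ 1.434 rad (82.2°).
Interpolate at f = 1/2 with slerp weights a = sin((1−f)δ)/sin δ ≈ 0.663, b = sin(fδ)/sin δ ≈ 0.663.
p = a·p₁ + b·p₂ ≈ (0.624, 0.474, 0.622); φ = arcsin(p_z) ≈ 38.46°, λ = atan2(p_y, p_x) ≈ 37.23°.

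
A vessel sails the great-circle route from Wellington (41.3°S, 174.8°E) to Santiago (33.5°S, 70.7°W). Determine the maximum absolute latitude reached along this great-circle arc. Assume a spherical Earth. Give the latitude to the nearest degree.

≈ 55°S

The great circle lies in the plane with unit normal n̂ = (p₁ × p₂)/|p₁ × p₂|.
Here n̂_z ≈ +0.573; the vertex latitude is φ_max = arccos|n̂_z| ≈ 55.0°.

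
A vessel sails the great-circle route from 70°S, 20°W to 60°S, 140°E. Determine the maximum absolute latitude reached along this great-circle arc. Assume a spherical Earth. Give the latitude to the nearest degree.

The great circle lies in the plane with unit normal n̂ = (p₁ × p₂)/|p₁ × p₂|.
Here n̂_z ≈ +0.077; the vertex latitude is φ_max = arccos|n̂_z| ≈ 85.6°.
Check via Clairaut: cos φ_max = |cos φ₁| · sin C = cos(70.0°)·sin(166.9°) ≈ 0.077, again giving ≈ 85.6°.

≈ 86°S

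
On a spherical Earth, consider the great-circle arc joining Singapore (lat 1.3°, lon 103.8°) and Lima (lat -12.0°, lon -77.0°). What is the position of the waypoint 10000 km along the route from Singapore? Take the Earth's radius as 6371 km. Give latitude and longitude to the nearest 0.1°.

Convert each endpoint to a unit vector on the sphere (x = cos φ cos λ, y = cos φ sin λ, z = sin φ).
The central angle between the endpoints is δ = arccos(p₁·p₂) ≈ 2.954 rad (169.3°). The total great-circle distance is δ·R ≈ 2.954 × 6371 ≈ 18822 km, so the target fraction is f = 10000/18822 ≈ 0.531.
Interpolate at f ≈ 0.531 with slerp weights a = sin((1−f)δ)/sin δ ≈ 5.279, b = sin(fδ)/sin δ ≈ 5.371.
p = a·p₁ + b·p₂ ≈ (-0.077, 0.006, -0.997); φ = arcsin(p_z) ≈ -85.58°, λ = atan2(p_y, p_x) ≈ 175.82°.

≈ lat -85.6°, lon 175.8°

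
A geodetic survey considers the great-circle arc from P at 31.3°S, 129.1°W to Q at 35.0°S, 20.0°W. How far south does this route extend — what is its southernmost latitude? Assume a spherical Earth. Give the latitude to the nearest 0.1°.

The great circle lies in the plane with unit normal n̂ = (p₁ × p₂)/|p₁ × p₂|.
Here n̂_z ≈ +0.663; the vertex latitude is φ_max = arccos|n̂_z| ≈ 48.5°.

≈ 48.5°S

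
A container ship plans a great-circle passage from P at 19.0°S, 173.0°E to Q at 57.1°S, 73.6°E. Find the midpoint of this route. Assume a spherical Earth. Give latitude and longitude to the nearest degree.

Convert each endpoint to a unit vector on the sphere (x = cos φ cos λ, y = cos φ sin λ, z = sin φ).
The central angle between the endpoints is δ = arccos(p₁·p₂) ≈ 1.380 rad (79.1°).
Interpolate at f = 1/2 with slerp weights a = sin((1−f)δ)/sin δ ≈ 0.648, b = sin(fδ)/sin δ ≈ 0.648.
p = a·p₁ + b·p₂ ≈ (-0.509, 0.413, -0.755); φ = arcsin(p_z) ≈ -49.06°, λ = atan2(p_y, p_x) ≈ 140.98°.

≈ 49°S, 141°E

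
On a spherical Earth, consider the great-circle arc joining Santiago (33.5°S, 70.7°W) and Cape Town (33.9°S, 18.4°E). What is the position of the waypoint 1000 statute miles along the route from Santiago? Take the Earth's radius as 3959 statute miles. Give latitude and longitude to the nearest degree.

From cos δ = sin φ₁ sin φ₂ + cos φ₁ cos φ₂ cos Δλ, the central angle is δ ≈ 1.246 rad (71.4°). The total great-circle distance is δ·R ≈ 1.246 × 3959 ≈ 4935 mi, so the target fraction is f = 1000/4935 ≈ 0.203.
Interpolate at f ≈ 0.203 with slerp weights a = sin((1−f)δ)/sin δ ≈ 0.884, b = sin(fδ)/sin δ ≈ 0.264.
p = a·p₁ + b·p₂ ≈ (0.451, -0.627, -0.635); φ = arcsin(p_z) ≈ -39.43°, λ = atan2(p_y, p_x) ≈ -54.24°.

≈ 39°S, 54°W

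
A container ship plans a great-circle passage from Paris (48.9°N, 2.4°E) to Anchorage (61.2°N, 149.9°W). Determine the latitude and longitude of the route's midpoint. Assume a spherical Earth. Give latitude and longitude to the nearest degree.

≈ 79°N, 42°W

Write both endpoints as unit vectors p₁, p₂ with components (cos φ cos λ, cos φ sin λ, sin φ).
The central angle between the endpoints is δ = arccos(p₁·p₂) ≈ 1.181 rad (67.7°).
Interpolate at f = 1/2 with slerp weights a = sin((1−f)δ)/sin δ ≈ 0.602, b = sin(fδ)/sin δ ≈ 0.602.
p = a·p₁ + b·p₂ ≈ (0.144, -0.129, 0.981); φ = arcsin(p_z) ≈ 78.84°, λ = atan2(p_y, p_x) ≈ -41.73°.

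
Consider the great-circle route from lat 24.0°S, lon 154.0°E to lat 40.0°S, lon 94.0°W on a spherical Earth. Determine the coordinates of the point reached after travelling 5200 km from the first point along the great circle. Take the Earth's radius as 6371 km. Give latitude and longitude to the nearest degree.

≈ lat 48°S, lon 155°W

Convert each endpoint to a unit vector on the sphere (x = cos φ cos λ, y = cos φ sin λ, z = sin φ).
The central angle between the endpoints is δ = arccos(p₁·p₂) ≈ 1.572 rad (90.0°). The total great-circle distance is δ·R ≈ 1.572 × 6371 ≈ 10012 km, so the target fraction is f = 5200/10012 ≈ 0.519.
Interpolate at f ≈ 0.519 with slerp weights a = sin((1−f)δ)/sin δ ≈ 0.686, b = sin(fδ)/sin δ ≈ 0.729.
p = a·p₁ + b·p₂ ≈ (-0.602, -0.282, -0.747); φ = arcsin(p_z) ≈ -48.34°, λ = atan2(p_y, p_x) ≈ -154.88°.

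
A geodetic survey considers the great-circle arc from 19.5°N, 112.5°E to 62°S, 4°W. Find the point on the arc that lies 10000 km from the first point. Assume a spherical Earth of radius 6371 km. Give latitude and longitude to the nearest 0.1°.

Write both endpoints as unit vectors p₁, p₂ with components (cos φ cos λ, cos φ sin λ, sin φ).
The central angle between the endpoints is δ = arccos(p₁·p₂) ≈ 2.085 rad (119.5°). The total great-circle distance is δ·R ≈ 2.085 × 6371 ≈ 13286 km, so the target fraction is f = 10000/13286 ≈ 0.753.
Interpolate at f ≈ 0.753 with slerp weights a = sin((1−f)δ)/sin δ ≈ 0.567, b = sin(fδ)/sin δ ≈ 1.149.
p = a·p₁ + b·p₂ ≈ (0.334, 0.456, -0.825); φ = arcsin(p_z) ≈ -55.61°, λ = atan2(p_y, p_x) ≈ 53.80°.

≈ 55.6°S, 53.8°E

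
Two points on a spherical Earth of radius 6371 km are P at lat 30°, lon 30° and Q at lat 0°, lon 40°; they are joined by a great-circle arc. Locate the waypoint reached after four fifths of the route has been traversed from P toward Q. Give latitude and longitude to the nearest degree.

≈ lat 6°, lon 38°

Write both endpoints as unit vectors p₁, p₂ with components (cos φ cos λ, cos φ sin λ, sin φ).
The central angle between the endpoints is δ = arccos(p₁·p₂) ≈ 0.549 rad (31.5°).
Interpolate at f = 4/5 with slerp weights a = sin((1−f)δ)/sin δ ≈ 0.210, b = sin(fδ)/sin δ ≈ 0.815.
p = a·p₁ + b·p₂ ≈ (0.782, 0.615, 0.105); φ = arcsin(p_z) ≈ 6.03°, λ = atan2(p_y, p_x) ≈ 38.18°.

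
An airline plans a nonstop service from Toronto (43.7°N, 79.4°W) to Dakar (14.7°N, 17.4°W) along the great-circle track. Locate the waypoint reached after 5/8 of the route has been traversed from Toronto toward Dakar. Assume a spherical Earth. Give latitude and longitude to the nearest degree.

≈ 29°N, 36°W

Convert each endpoint to a unit vector on the sphere (x = cos φ cos λ, y = cos φ sin λ, z = sin φ).
The central angle between the endpoints is δ = arccos(p₁·p₂) ≈ 1.043 rad (59.8°).
Interpolate at f = 5/8 with slerp weights a = sin((1−f)δ)/sin δ ≈ 0.441, b = sin(fδ)/sin δ ≈ 0.702.
p = a·p₁ + b·p₂ ≈ (0.707, -0.517, 0.483); φ = arcsin(p_z) ≈ 28.89°, λ = atan2(p_y, p_x) ≈ -36.17°.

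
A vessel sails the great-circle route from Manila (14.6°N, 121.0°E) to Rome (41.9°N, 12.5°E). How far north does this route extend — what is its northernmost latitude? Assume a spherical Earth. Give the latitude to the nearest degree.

≈ 47°N

The great circle lies in the plane with unit normal n̂ = (p₁ × p₂)/|p₁ × p₂|.
Here n̂_z ≈ -0.684; the vertex latitude is φ_max = arccos|n̂_z| ≈ 46.8°.
Check via Clairaut: cos φ_max = |cos φ₁| · sin C = cos(14.6°)·sin(45.0°) ≈ 0.684, again giving ≈ 46.8°.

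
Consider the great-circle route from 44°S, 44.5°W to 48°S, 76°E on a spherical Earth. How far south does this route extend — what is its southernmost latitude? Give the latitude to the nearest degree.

The great circle lies in the plane with unit normal n̂ = (p₁ × p₂)/|p₁ × p₂|.
Here n̂_z ≈ +0.431; the vertex latitude is φ_max = arccos|n̂_z| ≈ 64.5°.
Check via Clairaut: cos φ_max = |cos φ₁| · sin C = cos(44.0°)·sin(143.2°) ≈ 0.431, again giving ≈ 64.5°.

≈ 64°S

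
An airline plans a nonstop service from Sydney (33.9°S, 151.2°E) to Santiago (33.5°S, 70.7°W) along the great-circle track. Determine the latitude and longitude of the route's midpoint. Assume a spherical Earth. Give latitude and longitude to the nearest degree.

≈ (62°S, 139°W)

The haversine formula gives a central angle δ ≈ 1.780 rad (102.0°) between the endpoints.
Interpolate at f = 1/2 with slerp weights a = sin((1−f)δ)/sin δ ≈ 0.794, b = sin(fδ)/sin δ ≈ 0.794.
p = a·p₁ + b·p₂ ≈ (-0.359, -0.307, -0.881); φ = arcsin(p_z) ≈ -61.80°, λ = atan2(p_y, p_x) ≈ -139.40°.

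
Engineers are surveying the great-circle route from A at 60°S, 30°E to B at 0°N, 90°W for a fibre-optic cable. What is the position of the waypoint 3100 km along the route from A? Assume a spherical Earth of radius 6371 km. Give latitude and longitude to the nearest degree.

From cos δ = sin φ₁ sin φ₂ + cos φ₁ cos φ₂ cos Δλ, the central angle is δ ≈ 1.823 rad (104.5°). The total great-circle distance is δ·R ≈ 1.823 × 6371 ≈ 11617 km, so the target fraction is f = 3100/11617 ≈ 0.267.
Interpolate at f ≈ 0.267 with slerp weights a = sin((1−f)δ)/sin δ ≈ 1.005, b = sin(fδ)/sin δ ≈ 0.483.
p = a·p₁ + b·p₂ ≈ (0.435, -0.232, -0.870); φ = arcsin(p_z) ≈ -60.47°, λ = atan2(p_y, p_x) ≈ -28.05°.

≈ 60°S, 28°W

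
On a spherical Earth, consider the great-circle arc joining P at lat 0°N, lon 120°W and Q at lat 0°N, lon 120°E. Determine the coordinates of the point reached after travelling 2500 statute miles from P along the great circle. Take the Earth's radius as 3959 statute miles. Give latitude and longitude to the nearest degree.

≈ lat 0°N, lon 156°W

The haversine formula gives a central angle δ ≈ 2.094 rad (120.0°) between the endpoints. The total great-circle distance is δ·R ≈ 2.094 × 3959 ≈ 8292 mi, so the target fraction is f = 2500/8292 ≈ 0.302.
Interpolate at f ≈ 0.302 with slerp weights a = sin((1−f)δ)/sin δ ≈ 1.148, b = sin(fδ)/sin δ ≈ 0.682.
p = a·p₁ + b·p₂ ≈ (-0.915, -0.404, 0.000); φ = arcsin(p_z) ≈ 0.00°, λ = atan2(p_y, p_x) ≈ -156.18°.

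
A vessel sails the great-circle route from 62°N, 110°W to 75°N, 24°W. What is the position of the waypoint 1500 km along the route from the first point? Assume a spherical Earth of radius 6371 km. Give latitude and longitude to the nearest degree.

≈ 72°N, 87°W

Convert each endpoint to a unit vector on the sphere (x = cos φ cos λ, y = cos φ sin λ, z = sin φ).
The central angle between the endpoints is δ = arccos(p₁·p₂) ≈ 0.533 rad (30.5°). The total great-circle distance is δ·R ≈ 0.533 × 6371 ≈ 3395 km, so the target fraction is f = 1500/3395 ≈ 0.442.
Interpolate at f ≈ 0.442 with slerp weights a = sin((1−f)δ)/sin δ ≈ 0.577, b = sin(fδ)/sin δ ≈ 0.459.
p = a·p₁ + b·p₂ ≈ (0.016, -0.303, 0.953); φ = arcsin(p_z) ≈ 72.35°, λ = atan2(p_y, p_x) ≈ -86.99°.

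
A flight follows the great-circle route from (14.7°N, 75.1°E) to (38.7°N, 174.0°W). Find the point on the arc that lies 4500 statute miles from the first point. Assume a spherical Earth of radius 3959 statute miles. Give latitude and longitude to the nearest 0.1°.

≈ (44.7°N, 144.5°E)

Convert each endpoint to a unit vector on the sphere (x = cos φ cos λ, y = cos φ sin λ, z = sin φ).
The central angle between the endpoints is δ = arccos(p₁·p₂) ≈ 1.682 rad (96.4°). The total great-circle distance is δ·R ≈ 1.682 × 3959 ≈ 6658 mi, so the target fraction is f = 4500/6658 ≈ 0.676.
Interpolate at f ≈ 0.676 with slerp weights a = sin((1−f)δ)/sin δ ≈ 0.522, b = sin(fδ)/sin δ ≈ 0.913.
p = a·p₁ + b·p₂ ≈ (-0.579, 0.413, 0.703); φ = arcsin(p_z) ≈ 44.68°, λ = atan2(p_y, p_x) ≈ 144.48°.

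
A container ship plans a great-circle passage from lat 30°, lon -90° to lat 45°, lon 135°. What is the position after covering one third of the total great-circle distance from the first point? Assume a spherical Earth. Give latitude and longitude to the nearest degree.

≈ lat 55°, lon -117°

Write both endpoints as unit vectors p₁, p₂ with components (cos φ cos λ, cos φ sin λ, sin φ).
The central angle between the endpoints is δ = arccos(p₁·p₂) ≈ 1.650 rad (94.6°).
Interpolate at f = 1/3 with slerp weights a = sin((1−f)δ)/sin δ ≈ 0.894, b = sin(fδ)/sin δ ≈ 0.524.
p = a·p₁ + b·p₂ ≈ (-0.262, -0.512, 0.818); φ = arcsin(p_z) ≈ 54.88°, λ = atan2(p_y, p_x) ≈ -117.11°.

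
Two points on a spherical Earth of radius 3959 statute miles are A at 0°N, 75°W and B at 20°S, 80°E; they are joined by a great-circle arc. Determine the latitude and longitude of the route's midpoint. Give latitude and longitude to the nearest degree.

Write both endpoints as unit vectors p₁, p₂ with components (cos φ cos λ, cos φ sin λ, sin φ).
The central angle between the endpoints is δ = arccos(p₁·p₂) ≈ 2.590 rad (148.4°).
Interpolate at f = 1/2 with slerp weights a = sin((1−f)δ)/sin δ ≈ 1.836, b = sin(fδ)/sin δ ≈ 1.836.
p = a·p₁ + b·p₂ ≈ (0.775, -0.074, -0.628); φ = arcsin(p_z) ≈ -38.90°, λ = atan2(p_y, p_x) ≈ -5.48°.

≈ 39°S, 5°W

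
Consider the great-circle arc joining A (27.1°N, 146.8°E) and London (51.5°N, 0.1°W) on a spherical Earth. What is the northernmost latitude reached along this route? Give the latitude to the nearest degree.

The great circle lies in the plane with unit normal n̂ = (p₁ × p₂)/|p₁ × p₂|.
Here n̂_z ≈ -0.304; the vertex latitude is φ_max = arccos|n̂_z| ≈ 72.3°.
Check via Clairaut: cos φ_max = |cos φ₁| · sin C = cos(27.1°)·sin(20.0°) ≈ 0.304, again giving ≈ 72.3°.

≈ 72°N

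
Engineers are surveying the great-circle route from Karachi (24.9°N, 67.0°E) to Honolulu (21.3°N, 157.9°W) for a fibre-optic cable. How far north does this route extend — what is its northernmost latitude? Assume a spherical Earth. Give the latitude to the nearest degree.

The great circle lies in the plane with unit normal n̂ = (p₁ × p₂)/|p₁ × p₂|.
Here n̂_z ≈ +0.666; the vertex latitude is φ_max = arccos|n̂_z| ≈ 48.2°.

≈ 48°N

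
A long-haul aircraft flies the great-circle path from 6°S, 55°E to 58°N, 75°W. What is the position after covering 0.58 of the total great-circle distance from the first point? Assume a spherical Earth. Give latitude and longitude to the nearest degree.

≈ 51°N, 14°E

Convert each endpoint to a unit vector on the sphere (x = cos φ cos λ, y = cos φ sin λ, z = sin φ).
The central angle between the endpoints is δ = arccos(p₁·p₂) ≈ 2.012 rad (115.3°).
Interpolate at f = 0.58 with slerp weights a = sin((1−f)δ)/sin δ ≈ 0.828, b = sin(fδ)/sin δ ≈ 1.017.
p = a·p₁ + b·p₂ ≈ (0.612, 0.153, 0.776); φ = arcsin(p_z) ≈ 50.91°, λ = atan2(p_y, p_x) ≈ 14.09°.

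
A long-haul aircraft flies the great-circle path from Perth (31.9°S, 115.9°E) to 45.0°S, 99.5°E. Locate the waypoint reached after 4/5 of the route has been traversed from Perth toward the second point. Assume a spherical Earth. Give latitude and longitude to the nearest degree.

The haversine formula gives a central angle δ ≈ 0.319 rad (18.3°) between the endpoints.
Interpolate at f = 4/5 with slerp weights a = sin((1−f)δ)/sin δ ≈ 0.203, b = sin(fδ)/sin δ ≈ 0.805.
p = a·p₁ + b·p₂ ≈ (-0.169, 0.717, -0.677); φ = arcsin(p_z) ≈ -42.58°, λ = atan2(p_y, p_x) ≈ 103.29°.

≈ 43°S, 103°E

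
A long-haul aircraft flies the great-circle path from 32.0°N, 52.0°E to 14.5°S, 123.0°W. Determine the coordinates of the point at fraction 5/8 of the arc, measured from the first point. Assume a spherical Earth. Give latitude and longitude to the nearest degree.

≈ 44°N, 106°W

The haversine formula gives a central angle δ ≈ 2.826 rad (161.9°) between the endpoints.
Interpolate at f = 5/8 with slerp weights a = sin((1−f)δ)/sin δ ≈ 2.810, b = sin(fδ)/sin δ ≈ 3.160.
p = a·p₁ + b·p₂ ≈ (-0.199, -0.688, 0.698); φ = arcsin(p_z) ≈ 44.24°, λ = atan2(p_y, p_x) ≈ -106.15°.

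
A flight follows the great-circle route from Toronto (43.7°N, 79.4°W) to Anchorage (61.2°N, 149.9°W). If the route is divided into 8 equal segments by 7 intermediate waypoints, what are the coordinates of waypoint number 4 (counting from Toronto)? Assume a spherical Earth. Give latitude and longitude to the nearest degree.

The haversine formula gives a central angle δ ≈ 0.765 rad (43.8°) between the endpoints.
Interpolate at f = 4/8 with slerp weights a = sin((1−f)δ)/sin δ ≈ 0.539, b = sin(fδ)/sin δ ≈ 0.539.
p = a·p₁ + b·p₂ ≈ (-0.153, -0.513, 0.845); φ = arcsin(p_z) ≈ 57.62°, λ = atan2(p_y, p_x) ≈ -106.60°.

≈ 58°N, 107°W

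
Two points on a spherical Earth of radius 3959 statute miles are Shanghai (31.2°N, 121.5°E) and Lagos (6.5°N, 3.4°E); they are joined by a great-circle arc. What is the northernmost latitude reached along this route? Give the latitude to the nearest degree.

The great circle lies in the plane with unit normal n̂ = (p₁ × p₂)/|p₁ × p₂|.
Here n̂_z ≈ -0.798; the vertex latitude is φ_max = arccos|n̂_z| ≈ 37.1°.
Check via Clairaut: cos φ_max = |cos φ₁| · sin C = cos(31.2°)·sin(68.8°) ≈ 0.798, again giving ≈ 37.1°.

≈ 37°N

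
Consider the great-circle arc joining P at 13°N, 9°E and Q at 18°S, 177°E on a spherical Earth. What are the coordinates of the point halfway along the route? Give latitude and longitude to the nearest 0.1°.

Convert each endpoint to a unit vector on the sphere (x = cos φ cos λ, y = cos φ sin λ, z = sin φ).
The central angle between the endpoints is δ = arccos(p₁·p₂) ≈ 2.922 rad (167.4°).
Interpolate at f = 1/2 with slerp weights a = sin((1−f)δ)/sin δ ≈ 4.559, b = sin(fδ)/sin δ ≈ 4.559.
p = a·p₁ + b·p₂ ≈ (0.058, 0.922, -0.383); φ = arcsin(p_z) ≈ -22.54°, λ = atan2(p_y, p_x) ≈ 86.43°.

≈ 22.5°S, 86.4°E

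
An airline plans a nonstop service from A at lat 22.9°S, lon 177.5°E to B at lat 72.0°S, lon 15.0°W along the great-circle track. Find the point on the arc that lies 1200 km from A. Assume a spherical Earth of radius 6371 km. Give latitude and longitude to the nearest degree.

The haversine formula gives a central angle δ ≈ 1.479 rad (84.7°) between the endpoints. The total great-circle distance is δ·R ≈ 1.479 × 6371 ≈ 9420 km, so the target fraction is f = 1200/9420 ≈ 0.127.
Interpolate at f ≈ 0.127 with slerp weights a = sin((1−f)δ)/sin δ ≈ 0.965, b = sin(fδ)/sin δ ≈ 0.188.
p = a·p₁ + b·p₂ ≈ (-0.832, 0.024, -0.554); φ = arcsin(p_z) ≈ -33.67°, λ = atan2(p_y, p_x) ≈ 178.37°.

≈ lat 34°S, lon 178°E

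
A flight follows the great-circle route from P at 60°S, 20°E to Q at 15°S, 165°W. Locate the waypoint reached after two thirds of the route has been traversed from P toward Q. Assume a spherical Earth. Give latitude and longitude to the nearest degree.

From cos δ = sin φ₁ sin φ₂ + cos φ₁ cos φ₂ cos Δλ, the central angle is δ ≈ 1.831 rad (104.9°).
Interpolate at f = 2/3 with slerp weights a = sin((1−f)δ)/sin δ ≈ 0.593, b = sin(fδ)/sin δ ≈ 0.972.
p = a·p₁ + b·p₂ ≈ (-0.628, -0.142, -0.765); φ = arcsin(p_z) ≈ -49.91°, λ = atan2(p_y, p_x) ≈ -167.30°.

≈ 50°S, 167°W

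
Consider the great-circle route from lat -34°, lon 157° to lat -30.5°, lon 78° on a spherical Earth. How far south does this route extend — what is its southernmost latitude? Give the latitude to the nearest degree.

The great circle lies in the plane with unit normal n̂ = (p₁ × p₂)/|p₁ × p₂|.
Here n̂_z ≈ -0.773; the vertex latitude is φ_max = arccos|n̂_z| ≈ 39.4°.
Check via Clairaut: cos φ_max = |cos φ₁| · sin C = cos(34.0°)·sin(111.2°) ≈ 0.773, again giving ≈ 39.4°.

≈ -39°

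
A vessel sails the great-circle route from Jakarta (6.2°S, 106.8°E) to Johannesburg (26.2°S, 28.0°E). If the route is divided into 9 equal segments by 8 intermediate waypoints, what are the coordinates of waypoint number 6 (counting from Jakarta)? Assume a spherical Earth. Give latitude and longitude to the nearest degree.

Write both endpoints as unit vectors p₁, p₂ with components (cos φ cos λ, cos φ sin λ, sin φ).
The central angle between the endpoints is δ = arccos(p₁·p₂) ≈ 1.348 rad (77.2°).
Interpolate at f = 6/9 with slerp weights a = sin((1−f)δ)/sin δ ≈ 0.445, b = sin(fδ)/sin δ ≈ 0.802.
p = a·p₁ + b·p₂ ≈ (0.508, 0.762, -0.402); φ = arcsin(p_z) ≈ -23.72°, λ = atan2(p_y, p_x) ≈ 56.32°.

≈ (24°S, 56°E)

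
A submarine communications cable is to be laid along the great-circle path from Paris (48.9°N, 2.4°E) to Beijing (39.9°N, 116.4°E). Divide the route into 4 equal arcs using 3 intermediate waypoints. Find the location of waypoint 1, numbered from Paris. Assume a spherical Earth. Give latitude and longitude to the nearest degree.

From cos δ = sin φ₁ sin φ₂ + cos φ₁ cos φ₂ cos Δλ, the central angle is δ ≈ 1.289 rad (73.8°).
Interpolate at f = 1/4 with slerp weights a = sin((1−f)δ)/sin δ ≈ 0.857, b = sin(fδ)/sin δ ≈ 0.330.
p = a·p₁ + b·p₂ ≈ (0.450, 0.250, 0.857); φ = arcsin(p_z) ≈ 59.00°, λ = atan2(p_y, p_x) ≈ 29.05°.

≈ 59°N, 29°E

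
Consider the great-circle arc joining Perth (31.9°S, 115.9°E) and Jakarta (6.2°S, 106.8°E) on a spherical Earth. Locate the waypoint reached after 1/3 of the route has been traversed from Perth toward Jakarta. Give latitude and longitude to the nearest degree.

Convert each endpoint to a unit vector on the sphere (x = cos φ cos λ, y = cos φ sin λ, z = sin φ).
The central angle between the endpoints is δ = arccos(p₁·p₂) ≈ 0.472 rad (27.1°).
Interpolate at f = 1/3 with slerp weights a = sin((1−f)δ)/sin δ ≈ 0.681, b = sin(fδ)/sin δ ≈ 0.345.
p = a·p₁ + b·p₂ ≈ (-0.351, 0.848, -0.397); φ = arcsin(p_z) ≈ -23.39°, λ = atan2(p_y, p_x) ≈ 112.52°.

≈ 23°S, 113°E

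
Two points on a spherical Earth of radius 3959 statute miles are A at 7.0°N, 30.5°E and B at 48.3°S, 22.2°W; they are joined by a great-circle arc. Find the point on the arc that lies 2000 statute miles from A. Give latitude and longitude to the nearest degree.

≈ 17°S, 14°E

Convert each endpoint to a unit vector on the sphere (x = cos φ cos λ, y = cos φ sin λ, z = sin φ).
The central angle between the endpoints is δ = arccos(p₁·p₂) ≈ 1.257 rad (72.0°). The total great-circle distance is δ·R ≈ 1.257 × 3959 ≈ 4975 mi, so the target fraction is f = 2000/4975 ≈ 0.402.
Interpolate at f ≈ 0.402 with slerp weights a = sin((1−f)δ)/sin δ ≈ 0.718, b = sin(fδ)/sin δ ≈ 0.509.
p = a·p₁ + b·p₂ ≈ (0.927, 0.234, -0.292); φ = arcsin(p_z) ≈ -17.01°, λ = atan2(p_y, p_x) ≈ 14.14°.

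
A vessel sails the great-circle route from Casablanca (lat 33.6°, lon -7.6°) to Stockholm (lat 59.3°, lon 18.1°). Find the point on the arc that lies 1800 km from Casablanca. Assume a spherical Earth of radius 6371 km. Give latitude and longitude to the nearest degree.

≈ lat 48°, lon 3°

The haversine formula gives a central angle δ ≈ 0.537 rad (30.8°) between the endpoints. The total great-circle distance is δ·R ≈ 0.537 × 6371 ≈ 3424 km, so the target fraction is f = 1800/3424 ≈ 0.526.
Interpolate at f ≈ 0.526 with slerp weights a = sin((1−f)δ)/sin δ ≈ 0.493, b = sin(fδ)/sin δ ≈ 0.545.
p = a·p₁ + b·p₂ ≈ (0.671, 0.032, 0.741); φ = arcsin(p_z) ≈ 47.80°, λ = atan2(p_y, p_x) ≈ 2.74°.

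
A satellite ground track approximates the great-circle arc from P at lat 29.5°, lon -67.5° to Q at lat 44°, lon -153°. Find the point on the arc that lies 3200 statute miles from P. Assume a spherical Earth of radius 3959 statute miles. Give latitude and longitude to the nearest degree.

≈ lat 47°, lon -124°

Write both endpoints as unit vectors p₁, p₂ with components (cos φ cos λ, cos φ sin λ, sin φ).
The central angle between the endpoints is δ = arccos(p₁·p₂) ≈ 1.169 rad (67.0°). The total great-circle distance is δ·R ≈ 1.169 × 3959 ≈ 4628 mi, so the target fraction is f = 3200/4628 ≈ 0.692.
Interpolate at f ≈ 0.692 with slerp weights a = sin((1−f)δ)/sin δ ≈ 0.383, b = sin(fδ)/sin δ ≈ 0.786.
p = a·p₁ + b·p₂ ≈ (-0.376, -0.565, 0.735); φ = arcsin(p_z) ≈ 47.27°, λ = atan2(p_y, p_x) ≈ -123.64°.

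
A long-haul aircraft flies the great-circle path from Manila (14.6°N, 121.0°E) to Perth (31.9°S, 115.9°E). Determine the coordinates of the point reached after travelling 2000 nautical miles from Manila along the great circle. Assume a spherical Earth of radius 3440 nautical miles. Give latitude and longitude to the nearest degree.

≈ 19°S, 118°E

Write both endpoints as unit vectors p₁, p₂ with components (cos φ cos λ, cos φ sin λ, sin φ).
The central angle between the endpoints is δ = arccos(p₁·p₂) ≈ 0.816 rad (46.8°). The total great-circle distance is δ·R ≈ 0.816 × 3440 ≈ 2807 nmi, so the target fraction is f = 2000/2807 ≈ 0.712.
Interpolate at f ≈ 0.712 with slerp weights a = sin((1−f)δ)/sin δ ≈ 0.319, b = sin(fδ)/sin δ ≈ 0.754.
p = a·p₁ + b·p₂ ≈ (-0.439, 0.841, -0.318); φ = arcsin(p_z) ≈ -18.54°, λ = atan2(p_y, p_x) ≈ 117.56°.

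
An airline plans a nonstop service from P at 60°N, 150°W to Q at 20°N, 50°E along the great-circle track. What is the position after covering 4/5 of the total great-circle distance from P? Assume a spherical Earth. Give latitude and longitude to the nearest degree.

≈ 39°N, 54°E

From cos δ = sin φ₁ sin φ₂ + cos φ₁ cos φ₂ cos Δλ, the central angle is δ ≈ 1.717 rad (98.4°).
Interpolate at f = 4/5 with slerp weights a = sin((1−f)δ)/sin δ ≈ 0.340, b = sin(fδ)/sin δ ≈ 0.991.
p = a·p₁ + b·p₂ ≈ (0.451, 0.628, 0.634); φ = arcsin(p_z) ≈ 39.32°, λ = atan2(p_y, p_x) ≈ 54.31°.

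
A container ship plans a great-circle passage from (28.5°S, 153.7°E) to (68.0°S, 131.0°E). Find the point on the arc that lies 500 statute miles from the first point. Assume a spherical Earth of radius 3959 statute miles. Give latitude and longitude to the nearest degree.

From cos δ = sin φ₁ sin φ₂ + cos φ₁ cos φ₂ cos Δλ, the central angle is δ ≈ 0.729 rad (41.7°). The total great-circle distance is δ·R ≈ 0.729 × 3959 ≈ 2884 mi, so the target fraction is f = 500/2884 ≈ 0.173.
Interpolate at f ≈ 0.173 with slerp weights a = sin((1−f)δ)/sin δ ≈ 0.851, b = sin(fδ)/sin δ ≈ 0.189.
p = a·p₁ + b·p₂ ≈ (-0.717, 0.385, -0.581); φ = arcsin(p_z) ≈ -35.55°, λ = atan2(p_y, p_x) ≈ 151.77°.

≈ (36°S, 152°E)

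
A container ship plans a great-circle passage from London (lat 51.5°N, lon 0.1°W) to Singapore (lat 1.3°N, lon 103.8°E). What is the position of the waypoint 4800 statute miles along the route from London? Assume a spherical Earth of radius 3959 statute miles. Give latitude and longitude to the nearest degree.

Write both endpoints as unit vectors p₁, p₂ with components (cos φ cos λ, cos φ sin λ, sin φ).
The central angle between the endpoints is δ = arccos(p₁·p₂) ≈ 1.703 rad (97.6°). The total great-circle distance is δ·R ≈ 1.703 × 3959 ≈ 6742 mi, so the target fraction is f = 4800/6742 ≈ 0.712.
Interpolate at f ≈ 0.712 with slerp weights a = sin((1−f)δ)/sin δ ≈ 0.475, b = sin(fδ)/sin δ ≈ 0.945.
p = a·p₁ + b·p₂ ≈ (0.071, 0.917, 0.393); φ = arcsin(p_z) ≈ 23.16°, λ = atan2(p_y, p_x) ≈ 85.60°.

≈ lat 23°N, lon 86°E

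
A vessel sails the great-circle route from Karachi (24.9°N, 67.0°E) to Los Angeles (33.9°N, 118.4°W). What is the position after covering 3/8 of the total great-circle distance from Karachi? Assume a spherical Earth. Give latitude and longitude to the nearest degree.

≈ 70°N, 78°E

Convert each endpoint to a unit vector on the sphere (x = cos φ cos λ, y = cos φ sin λ, z = sin φ).
The central angle between the endpoints is δ = arccos(p₁·p₂) ≈ 2.111 rad (121.0°).
Interpolate at f = 3/8 with slerp weights a = sin((1−f)δ)/sin δ ≈ 1.130, b = sin(fδ)/sin δ ≈ 0.830.
p = a·p₁ + b·p₂ ≈ (0.073, 0.337, 0.939); φ = arcsin(p_z) ≈ 69.82°, λ = atan2(p_y, p_x) ≈ 77.83°.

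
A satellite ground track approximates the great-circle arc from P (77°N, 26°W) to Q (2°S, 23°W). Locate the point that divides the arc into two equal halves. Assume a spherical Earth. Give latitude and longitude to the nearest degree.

≈ (38°N, 24°W)

Convert each endpoint to a unit vector on the sphere (x = cos φ cos λ, y = cos φ sin λ, z = sin φ).
The central angle between the endpoints is δ = arccos(p₁·p₂) ≈ 1.379 rad (79.0°).
Interpolate at f = 1/2 with slerp weights a = sin((1−f)δ)/sin δ ≈ 0.648, b = sin(fδ)/sin δ ≈ 0.648.
p = a·p₁ + b·p₂ ≈ (0.727, -0.317, 0.609); φ = arcsin(p_z) ≈ 37.51°, λ = atan2(p_y, p_x) ≈ -23.55°.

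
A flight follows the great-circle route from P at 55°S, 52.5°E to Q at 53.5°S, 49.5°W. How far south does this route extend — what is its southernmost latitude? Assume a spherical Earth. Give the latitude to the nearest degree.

≈ 66°S

The great circle lies in the plane with unit normal n̂ = (p₁ × p₂)/|p₁ × p₂|.
Here n̂_z ≈ -0.412; the vertex latitude is φ_max = arccos|n̂_z| ≈ 65.6°.
Check via Clairaut: cos φ_max = |cos φ₁| · sin C = cos(55.0°)·sin(134.0°) ≈ 0.412, again giving ≈ 65.6°.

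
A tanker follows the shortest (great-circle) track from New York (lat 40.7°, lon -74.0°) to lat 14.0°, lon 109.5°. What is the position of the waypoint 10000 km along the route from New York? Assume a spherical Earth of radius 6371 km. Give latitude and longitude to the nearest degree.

≈ lat 49°, lon 112°

Convert each endpoint to a unit vector on the sphere (x = cos φ cos λ, y = cos φ sin λ, z = sin φ).
The central angle between the endpoints is δ = arccos(p₁·p₂) ≈ 2.185 rad (125.2°). The total great-circle distance is δ·R ≈ 2.185 × 6371 ≈ 13922 km, so the target fraction is f = 10000/13922 ≈ 0.718.
Interpolate at f ≈ 0.718 with slerp weights a = sin((1−f)δ)/sin δ ≈ 0.707, b = sin(fδ)/sin δ ≈ 1.224.
p = a·p₁ + b·p₂ ≈ (-0.249, 0.604, 0.757); φ = arcsin(p_z) ≈ 49.19°, λ = atan2(p_y, p_x) ≈ 112.37°.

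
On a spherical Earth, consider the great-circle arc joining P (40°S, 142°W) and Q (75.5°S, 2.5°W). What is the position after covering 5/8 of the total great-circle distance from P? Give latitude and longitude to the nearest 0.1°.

≈ (76.3°S, 112.9°W)

Write both endpoints as unit vectors p₁, p₂ with components (cos φ cos λ, cos φ sin λ, sin φ).
The central angle between the endpoints is δ = arccos(p₁·p₂) ≈ 1.074 rad (61.5°).
Interpolate at f = 5/8 with slerp weights a = sin((1−f)δ)/sin δ ≈ 0.446, b = sin(fδ)/sin δ ≈ 0.708.
p = a·p₁ + b·p₂ ≈ (-0.092, -0.218, -0.972); φ = arcsin(p_z) ≈ -76.31°, λ = atan2(p_y, p_x) ≈ -112.92°.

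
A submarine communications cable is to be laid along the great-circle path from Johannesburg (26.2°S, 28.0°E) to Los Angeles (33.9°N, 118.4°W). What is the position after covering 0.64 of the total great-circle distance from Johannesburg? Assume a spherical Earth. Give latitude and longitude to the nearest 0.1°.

≈ (23.3°N, 57.2°W)

Write both endpoints as unit vectors p₁, p₂ with components (cos φ cos λ, cos φ sin λ, sin φ).
The central angle between the endpoints is δ = arccos(p₁·p₂) ≈ 2.619 rad (150.1°).
Interpolate at f = 0.64 with slerp weights a = sin((1−f)δ)/sin δ ≈ 1.621, b = sin(fδ)/sin δ ≈ 1.993.
p = a·p₁ + b·p₂ ≈ (0.498, -0.772, 0.395); φ = arcsin(p_z) ≈ 23.29°, λ = atan2(p_y, p_x) ≈ -57.17°.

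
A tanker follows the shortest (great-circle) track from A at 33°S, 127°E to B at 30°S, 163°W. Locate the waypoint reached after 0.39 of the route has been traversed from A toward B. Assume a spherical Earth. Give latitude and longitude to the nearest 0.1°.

≈ 36.9°S, 154.6°E

Convert each endpoint to a unit vector on the sphere (x = cos φ cos λ, y = cos φ sin λ, z = sin φ).
The central angle between the endpoints is δ = arccos(p₁·p₂) ≈ 1.023 rad (58.6°).
Interpolate at f = 0.39 with slerp weights a = sin((1−f)δ)/sin δ ≈ 0.684, b = sin(fδ)/sin δ ≈ 0.455.
p = a·p₁ + b·p₂ ≈ (-0.722, 0.343, -0.600); φ = arcsin(p_z) ≈ -36.89°, λ = atan2(p_y, p_x) ≈ 154.58°.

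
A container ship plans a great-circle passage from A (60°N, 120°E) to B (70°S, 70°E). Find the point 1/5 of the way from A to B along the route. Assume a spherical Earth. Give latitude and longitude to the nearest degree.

Write both endpoints as unit vectors p₁, p₂ with components (cos φ cos λ, cos φ sin λ, sin φ).
The central angle between the endpoints is δ = arccos(p₁·p₂) ≈ 2.352 rad (134.7°).
Interpolate at f = 1/5 with slerp weights a = sin((1−f)δ)/sin δ ≈ 1.340, b = sin(fδ)/sin δ ≈ 0.638.
p = a·p₁ + b·p₂ ≈ (-0.260, 0.785, 0.561); φ = arcsin(p_z) ≈ 34.15°, λ = atan2(p_y, p_x) ≈ 108.35°.

≈ (34°N, 108°E)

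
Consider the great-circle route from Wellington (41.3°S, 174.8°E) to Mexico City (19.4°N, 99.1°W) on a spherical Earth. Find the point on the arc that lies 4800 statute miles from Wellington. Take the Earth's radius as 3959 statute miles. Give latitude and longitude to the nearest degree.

≈ 1°S, 122°W

Convert each endpoint to a unit vector on the sphere (x = cos φ cos λ, y = cos φ sin λ, z = sin φ).
The central angle between the endpoints is δ = arccos(p₁·p₂) ≈ 1.743 rad (99.8°). The total great-circle distance is δ·R ≈ 1.743 × 3959 ≈ 6899 mi, so the target fraction is f = 4800/6899 ≈ 0.696.
Interpolate at f ≈ 0.696 with slerp weights a = sin((1−f)δ)/sin δ ≈ 0.513, b = sin(fδ)/sin δ ≈ 0.950.
p = a·p₁ + b·p₂ ≈ (-0.526, -0.850, -0.023); φ = arcsin(p_z) ≈ -1.32°, λ = atan2(p_y, p_x) ≈ -121.73°.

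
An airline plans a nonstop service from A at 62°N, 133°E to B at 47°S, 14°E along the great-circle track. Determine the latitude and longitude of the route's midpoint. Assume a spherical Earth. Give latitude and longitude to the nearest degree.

Write both endpoints as unit vectors p₁, p₂ with components (cos φ cos λ, cos φ sin λ, sin φ).
The central angle between the endpoints is δ = arccos(p₁·p₂) ≈ 2.500 rad (143.2°).
Interpolate at f = 1/2 with slerp weights a = sin((1−f)δ)/sin δ ≈ 1.585, b = sin(fδ)/sin δ ≈ 1.585.
p = a·p₁ + b·p₂ ≈ (0.541, 0.806, 0.240); φ = arcsin(p_z) ≈ 13.90°, λ = atan2(p_y, p_x) ≈ 56.10°.

≈ 14°N, 56°E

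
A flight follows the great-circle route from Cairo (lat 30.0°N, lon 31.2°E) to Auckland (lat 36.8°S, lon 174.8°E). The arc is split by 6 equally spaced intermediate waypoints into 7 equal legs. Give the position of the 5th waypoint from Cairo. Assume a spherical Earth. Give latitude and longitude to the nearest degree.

≈ lat 27°S, lon 125°E

Write both endpoints as unit vectors p₁, p₂ with components (cos φ cos λ, cos φ sin λ, sin φ).
The central angle between the endpoints is δ = arccos(p₁·p₂) ≈ 2.602 rad (149.1°).
Interpolate at f = 5/7 with slerp weights a = sin((1−f)δ)/sin δ ≈ 1.316, b = sin(fδ)/sin δ ≈ 1.865.
p = a·p₁ + b·p₂ ≈ (-0.512, 0.726, -0.459); φ = arcsin(p_z) ≈ -27.33°, λ = atan2(p_y, p_x) ≈ 125.22°.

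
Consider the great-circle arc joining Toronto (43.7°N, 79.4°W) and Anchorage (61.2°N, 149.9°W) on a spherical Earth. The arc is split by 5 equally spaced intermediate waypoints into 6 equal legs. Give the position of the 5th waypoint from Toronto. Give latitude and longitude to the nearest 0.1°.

≈ 61.6°N, 134.6°W

The haversine formula gives a central angle δ ≈ 0.765 rad (43.8°) between the endpoints.
Interpolate at f = 5/6 with slerp weights a = sin((1−f)δ)/sin δ ≈ 0.184, b = sin(fδ)/sin δ ≈ 0.859.
p = a·p₁ + b·p₂ ≈ (-0.334, -0.338, 0.880); φ = arcsin(p_z) ≈ 61.63°, λ = atan2(p_y, p_x) ≈ -134.63°.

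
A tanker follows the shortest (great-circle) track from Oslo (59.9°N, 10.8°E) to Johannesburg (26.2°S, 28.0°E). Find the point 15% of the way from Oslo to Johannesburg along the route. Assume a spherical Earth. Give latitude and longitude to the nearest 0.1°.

From cos δ = sin φ₁ sin φ₂ + cos φ₁ cos φ₂ cos Δλ, the central angle is δ ≈ 1.523 rad (87.3°).
Interpolate at f = 0.15 with slerp weights a = sin((1−f)δ)/sin δ ≈ 0.963, b = sin(fδ)/sin δ ≈ 0.227.
p = a·p₁ + b·p₂ ≈ (0.654, 0.186, 0.733); φ = arcsin(p_z) ≈ 47.15°, λ = atan2(p_y, p_x) ≈ 15.87°.

≈ 47.2°N, 15.9°E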